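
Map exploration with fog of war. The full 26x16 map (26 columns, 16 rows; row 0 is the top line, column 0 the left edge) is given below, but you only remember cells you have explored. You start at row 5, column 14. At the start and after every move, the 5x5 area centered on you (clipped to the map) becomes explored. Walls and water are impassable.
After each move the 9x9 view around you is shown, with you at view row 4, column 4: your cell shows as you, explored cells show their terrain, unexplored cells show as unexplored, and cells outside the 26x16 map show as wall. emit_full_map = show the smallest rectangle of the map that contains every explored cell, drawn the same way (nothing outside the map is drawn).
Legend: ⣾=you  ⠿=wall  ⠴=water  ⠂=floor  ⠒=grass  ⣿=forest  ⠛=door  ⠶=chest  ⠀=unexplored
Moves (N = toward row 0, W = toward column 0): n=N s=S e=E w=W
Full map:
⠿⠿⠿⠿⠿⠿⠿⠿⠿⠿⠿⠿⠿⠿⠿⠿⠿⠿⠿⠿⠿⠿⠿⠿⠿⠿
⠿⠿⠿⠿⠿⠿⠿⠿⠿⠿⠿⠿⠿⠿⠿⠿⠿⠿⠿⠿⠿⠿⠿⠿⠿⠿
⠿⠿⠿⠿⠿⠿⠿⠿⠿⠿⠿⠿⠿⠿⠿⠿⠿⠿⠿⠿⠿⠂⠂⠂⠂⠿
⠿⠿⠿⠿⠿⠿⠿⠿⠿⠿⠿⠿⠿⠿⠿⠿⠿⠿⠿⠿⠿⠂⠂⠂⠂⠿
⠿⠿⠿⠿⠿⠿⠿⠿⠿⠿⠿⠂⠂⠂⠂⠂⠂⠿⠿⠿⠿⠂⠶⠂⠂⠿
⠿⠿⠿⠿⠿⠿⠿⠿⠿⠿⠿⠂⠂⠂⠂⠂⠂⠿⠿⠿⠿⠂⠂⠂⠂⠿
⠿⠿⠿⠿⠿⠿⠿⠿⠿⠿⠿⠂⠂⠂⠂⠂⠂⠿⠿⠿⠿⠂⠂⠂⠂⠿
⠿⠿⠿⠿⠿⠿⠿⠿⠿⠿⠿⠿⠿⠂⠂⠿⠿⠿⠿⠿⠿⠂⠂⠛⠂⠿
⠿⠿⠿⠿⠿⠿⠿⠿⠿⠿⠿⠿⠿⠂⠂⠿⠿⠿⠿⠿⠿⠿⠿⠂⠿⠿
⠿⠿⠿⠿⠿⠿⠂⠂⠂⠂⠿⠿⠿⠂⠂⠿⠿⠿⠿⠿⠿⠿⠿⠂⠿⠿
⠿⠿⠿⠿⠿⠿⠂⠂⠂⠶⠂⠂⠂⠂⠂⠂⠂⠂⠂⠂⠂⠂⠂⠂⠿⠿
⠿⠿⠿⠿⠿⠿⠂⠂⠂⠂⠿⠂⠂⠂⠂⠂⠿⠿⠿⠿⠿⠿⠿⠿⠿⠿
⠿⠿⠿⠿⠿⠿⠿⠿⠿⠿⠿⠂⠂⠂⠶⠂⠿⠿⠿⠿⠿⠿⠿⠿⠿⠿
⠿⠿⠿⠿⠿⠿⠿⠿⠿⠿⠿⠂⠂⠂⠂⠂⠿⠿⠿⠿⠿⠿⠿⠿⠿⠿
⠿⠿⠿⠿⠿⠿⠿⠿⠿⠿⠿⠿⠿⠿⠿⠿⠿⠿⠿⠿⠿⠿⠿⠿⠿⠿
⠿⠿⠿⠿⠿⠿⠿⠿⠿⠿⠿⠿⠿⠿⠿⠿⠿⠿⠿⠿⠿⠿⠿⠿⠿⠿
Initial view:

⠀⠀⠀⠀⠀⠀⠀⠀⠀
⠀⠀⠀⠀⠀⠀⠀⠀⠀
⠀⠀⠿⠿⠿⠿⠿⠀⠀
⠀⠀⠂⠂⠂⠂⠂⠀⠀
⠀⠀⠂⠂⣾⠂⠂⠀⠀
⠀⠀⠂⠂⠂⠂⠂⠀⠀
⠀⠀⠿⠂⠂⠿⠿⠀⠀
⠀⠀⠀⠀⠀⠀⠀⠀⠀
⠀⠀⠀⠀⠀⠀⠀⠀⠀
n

⠀⠀⠀⠀⠀⠀⠀⠀⠀
⠀⠀⠀⠀⠀⠀⠀⠀⠀
⠀⠀⠿⠿⠿⠿⠿⠀⠀
⠀⠀⠿⠿⠿⠿⠿⠀⠀
⠀⠀⠂⠂⣾⠂⠂⠀⠀
⠀⠀⠂⠂⠂⠂⠂⠀⠀
⠀⠀⠂⠂⠂⠂⠂⠀⠀
⠀⠀⠿⠂⠂⠿⠿⠀⠀
⠀⠀⠀⠀⠀⠀⠀⠀⠀

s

⠀⠀⠀⠀⠀⠀⠀⠀⠀
⠀⠀⠿⠿⠿⠿⠿⠀⠀
⠀⠀⠿⠿⠿⠿⠿⠀⠀
⠀⠀⠂⠂⠂⠂⠂⠀⠀
⠀⠀⠂⠂⣾⠂⠂⠀⠀
⠀⠀⠂⠂⠂⠂⠂⠀⠀
⠀⠀⠿⠂⠂⠿⠿⠀⠀
⠀⠀⠀⠀⠀⠀⠀⠀⠀
⠀⠀⠀⠀⠀⠀⠀⠀⠀

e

⠀⠀⠀⠀⠀⠀⠀⠀⠀
⠀⠿⠿⠿⠿⠿⠀⠀⠀
⠀⠿⠿⠿⠿⠿⠿⠀⠀
⠀⠂⠂⠂⠂⠂⠿⠀⠀
⠀⠂⠂⠂⣾⠂⠿⠀⠀
⠀⠂⠂⠂⠂⠂⠿⠀⠀
⠀⠿⠂⠂⠿⠿⠿⠀⠀
⠀⠀⠀⠀⠀⠀⠀⠀⠀
⠀⠀⠀⠀⠀⠀⠀⠀⠀

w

⠀⠀⠀⠀⠀⠀⠀⠀⠀
⠀⠀⠿⠿⠿⠿⠿⠀⠀
⠀⠀⠿⠿⠿⠿⠿⠿⠀
⠀⠀⠂⠂⠂⠂⠂⠿⠀
⠀⠀⠂⠂⣾⠂⠂⠿⠀
⠀⠀⠂⠂⠂⠂⠂⠿⠀
⠀⠀⠿⠂⠂⠿⠿⠿⠀
⠀⠀⠀⠀⠀⠀⠀⠀⠀
⠀⠀⠀⠀⠀⠀⠀⠀⠀

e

⠀⠀⠀⠀⠀⠀⠀⠀⠀
⠀⠿⠿⠿⠿⠿⠀⠀⠀
⠀⠿⠿⠿⠿⠿⠿⠀⠀
⠀⠂⠂⠂⠂⠂⠿⠀⠀
⠀⠂⠂⠂⣾⠂⠿⠀⠀
⠀⠂⠂⠂⠂⠂⠿⠀⠀
⠀⠿⠂⠂⠿⠿⠿⠀⠀
⠀⠀⠀⠀⠀⠀⠀⠀⠀
⠀⠀⠀⠀⠀⠀⠀⠀⠀

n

⠀⠀⠀⠀⠀⠀⠀⠀⠀
⠀⠀⠀⠀⠀⠀⠀⠀⠀
⠀⠿⠿⠿⠿⠿⠿⠀⠀
⠀⠿⠿⠿⠿⠿⠿⠀⠀
⠀⠂⠂⠂⣾⠂⠿⠀⠀
⠀⠂⠂⠂⠂⠂⠿⠀⠀
⠀⠂⠂⠂⠂⠂⠿⠀⠀
⠀⠿⠂⠂⠿⠿⠿⠀⠀
⠀⠀⠀⠀⠀⠀⠀⠀⠀

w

⠀⠀⠀⠀⠀⠀⠀⠀⠀
⠀⠀⠀⠀⠀⠀⠀⠀⠀
⠀⠀⠿⠿⠿⠿⠿⠿⠀
⠀⠀⠿⠿⠿⠿⠿⠿⠀
⠀⠀⠂⠂⣾⠂⠂⠿⠀
⠀⠀⠂⠂⠂⠂⠂⠿⠀
⠀⠀⠂⠂⠂⠂⠂⠿⠀
⠀⠀⠿⠂⠂⠿⠿⠿⠀
⠀⠀⠀⠀⠀⠀⠀⠀⠀

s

⠀⠀⠀⠀⠀⠀⠀⠀⠀
⠀⠀⠿⠿⠿⠿⠿⠿⠀
⠀⠀⠿⠿⠿⠿⠿⠿⠀
⠀⠀⠂⠂⠂⠂⠂⠿⠀
⠀⠀⠂⠂⣾⠂⠂⠿⠀
⠀⠀⠂⠂⠂⠂⠂⠿⠀
⠀⠀⠿⠂⠂⠿⠿⠿⠀
⠀⠀⠀⠀⠀⠀⠀⠀⠀
⠀⠀⠀⠀⠀⠀⠀⠀⠀

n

⠀⠀⠀⠀⠀⠀⠀⠀⠀
⠀⠀⠀⠀⠀⠀⠀⠀⠀
⠀⠀⠿⠿⠿⠿⠿⠿⠀
⠀⠀⠿⠿⠿⠿⠿⠿⠀
⠀⠀⠂⠂⣾⠂⠂⠿⠀
⠀⠀⠂⠂⠂⠂⠂⠿⠀
⠀⠀⠂⠂⠂⠂⠂⠿⠀
⠀⠀⠿⠂⠂⠿⠿⠿⠀
⠀⠀⠀⠀⠀⠀⠀⠀⠀

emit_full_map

⠿⠿⠿⠿⠿⠿
⠿⠿⠿⠿⠿⠿
⠂⠂⣾⠂⠂⠿
⠂⠂⠂⠂⠂⠿
⠂⠂⠂⠂⠂⠿
⠿⠂⠂⠿⠿⠿

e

⠀⠀⠀⠀⠀⠀⠀⠀⠀
⠀⠀⠀⠀⠀⠀⠀⠀⠀
⠀⠿⠿⠿⠿⠿⠿⠀⠀
⠀⠿⠿⠿⠿⠿⠿⠀⠀
⠀⠂⠂⠂⣾⠂⠿⠀⠀
⠀⠂⠂⠂⠂⠂⠿⠀⠀
⠀⠂⠂⠂⠂⠂⠿⠀⠀
⠀⠿⠂⠂⠿⠿⠿⠀⠀
⠀⠀⠀⠀⠀⠀⠀⠀⠀

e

⠀⠀⠀⠀⠀⠀⠀⠀⠀
⠀⠀⠀⠀⠀⠀⠀⠀⠀
⠿⠿⠿⠿⠿⠿⠿⠀⠀
⠿⠿⠿⠿⠿⠿⠿⠀⠀
⠂⠂⠂⠂⣾⠿⠿⠀⠀
⠂⠂⠂⠂⠂⠿⠿⠀⠀
⠂⠂⠂⠂⠂⠿⠿⠀⠀
⠿⠂⠂⠿⠿⠿⠀⠀⠀
⠀⠀⠀⠀⠀⠀⠀⠀⠀

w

⠀⠀⠀⠀⠀⠀⠀⠀⠀
⠀⠀⠀⠀⠀⠀⠀⠀⠀
⠀⠿⠿⠿⠿⠿⠿⠿⠀
⠀⠿⠿⠿⠿⠿⠿⠿⠀
⠀⠂⠂⠂⣾⠂⠿⠿⠀
⠀⠂⠂⠂⠂⠂⠿⠿⠀
⠀⠂⠂⠂⠂⠂⠿⠿⠀
⠀⠿⠂⠂⠿⠿⠿⠀⠀
⠀⠀⠀⠀⠀⠀⠀⠀⠀

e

⠀⠀⠀⠀⠀⠀⠀⠀⠀
⠀⠀⠀⠀⠀⠀⠀⠀⠀
⠿⠿⠿⠿⠿⠿⠿⠀⠀
⠿⠿⠿⠿⠿⠿⠿⠀⠀
⠂⠂⠂⠂⣾⠿⠿⠀⠀
⠂⠂⠂⠂⠂⠿⠿⠀⠀
⠂⠂⠂⠂⠂⠿⠿⠀⠀
⠿⠂⠂⠿⠿⠿⠀⠀⠀
⠀⠀⠀⠀⠀⠀⠀⠀⠀

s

⠀⠀⠀⠀⠀⠀⠀⠀⠀
⠿⠿⠿⠿⠿⠿⠿⠀⠀
⠿⠿⠿⠿⠿⠿⠿⠀⠀
⠂⠂⠂⠂⠂⠿⠿⠀⠀
⠂⠂⠂⠂⣾⠿⠿⠀⠀
⠂⠂⠂⠂⠂⠿⠿⠀⠀
⠿⠂⠂⠿⠿⠿⠿⠀⠀
⠀⠀⠀⠀⠀⠀⠀⠀⠀
⠀⠀⠀⠀⠀⠀⠀⠀⠀

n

⠀⠀⠀⠀⠀⠀⠀⠀⠀
⠀⠀⠀⠀⠀⠀⠀⠀⠀
⠿⠿⠿⠿⠿⠿⠿⠀⠀
⠿⠿⠿⠿⠿⠿⠿⠀⠀
⠂⠂⠂⠂⣾⠿⠿⠀⠀
⠂⠂⠂⠂⠂⠿⠿⠀⠀
⠂⠂⠂⠂⠂⠿⠿⠀⠀
⠿⠂⠂⠿⠿⠿⠿⠀⠀
⠀⠀⠀⠀⠀⠀⠀⠀⠀

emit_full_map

⠿⠿⠿⠿⠿⠿⠿
⠿⠿⠿⠿⠿⠿⠿
⠂⠂⠂⠂⣾⠿⠿
⠂⠂⠂⠂⠂⠿⠿
⠂⠂⠂⠂⠂⠿⠿
⠿⠂⠂⠿⠿⠿⠿

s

⠀⠀⠀⠀⠀⠀⠀⠀⠀
⠿⠿⠿⠿⠿⠿⠿⠀⠀
⠿⠿⠿⠿⠿⠿⠿⠀⠀
⠂⠂⠂⠂⠂⠿⠿⠀⠀
⠂⠂⠂⠂⣾⠿⠿⠀⠀
⠂⠂⠂⠂⠂⠿⠿⠀⠀
⠿⠂⠂⠿⠿⠿⠿⠀⠀
⠀⠀⠀⠀⠀⠀⠀⠀⠀
⠀⠀⠀⠀⠀⠀⠀⠀⠀

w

⠀⠀⠀⠀⠀⠀⠀⠀⠀
⠀⠿⠿⠿⠿⠿⠿⠿⠀
⠀⠿⠿⠿⠿⠿⠿⠿⠀
⠀⠂⠂⠂⠂⠂⠿⠿⠀
⠀⠂⠂⠂⣾⠂⠿⠿⠀
⠀⠂⠂⠂⠂⠂⠿⠿⠀
⠀⠿⠂⠂⠿⠿⠿⠿⠀
⠀⠀⠀⠀⠀⠀⠀⠀⠀
⠀⠀⠀⠀⠀⠀⠀⠀⠀

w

⠀⠀⠀⠀⠀⠀⠀⠀⠀
⠀⠀⠿⠿⠿⠿⠿⠿⠿
⠀⠀⠿⠿⠿⠿⠿⠿⠿
⠀⠀⠂⠂⠂⠂⠂⠿⠿
⠀⠀⠂⠂⣾⠂⠂⠿⠿
⠀⠀⠂⠂⠂⠂⠂⠿⠿
⠀⠀⠿⠂⠂⠿⠿⠿⠿
⠀⠀⠀⠀⠀⠀⠀⠀⠀
⠀⠀⠀⠀⠀⠀⠀⠀⠀

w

⠀⠀⠀⠀⠀⠀⠀⠀⠀
⠀⠀⠀⠿⠿⠿⠿⠿⠿
⠀⠀⠿⠿⠿⠿⠿⠿⠿
⠀⠀⠂⠂⠂⠂⠂⠂⠿
⠀⠀⠂⠂⣾⠂⠂⠂⠿
⠀⠀⠂⠂⠂⠂⠂⠂⠿
⠀⠀⠿⠿⠂⠂⠿⠿⠿
⠀⠀⠀⠀⠀⠀⠀⠀⠀
⠀⠀⠀⠀⠀⠀⠀⠀⠀

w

⠀⠀⠀⠀⠀⠀⠀⠀⠀
⠀⠀⠀⠀⠿⠿⠿⠿⠿
⠀⠀⠿⠿⠿⠿⠿⠿⠿
⠀⠀⠿⠂⠂⠂⠂⠂⠂
⠀⠀⠿⠂⣾⠂⠂⠂⠂
⠀⠀⠿⠂⠂⠂⠂⠂⠂
⠀⠀⠿⠿⠿⠂⠂⠿⠿
⠀⠀⠀⠀⠀⠀⠀⠀⠀
⠀⠀⠀⠀⠀⠀⠀⠀⠀

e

⠀⠀⠀⠀⠀⠀⠀⠀⠀
⠀⠀⠀⠿⠿⠿⠿⠿⠿
⠀⠿⠿⠿⠿⠿⠿⠿⠿
⠀⠿⠂⠂⠂⠂⠂⠂⠿
⠀⠿⠂⠂⣾⠂⠂⠂⠿
⠀⠿⠂⠂⠂⠂⠂⠂⠿
⠀⠿⠿⠿⠂⠂⠿⠿⠿
⠀⠀⠀⠀⠀⠀⠀⠀⠀
⠀⠀⠀⠀⠀⠀⠀⠀⠀

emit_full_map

⠀⠀⠿⠿⠿⠿⠿⠿⠿
⠿⠿⠿⠿⠿⠿⠿⠿⠿
⠿⠂⠂⠂⠂⠂⠂⠿⠿
⠿⠂⠂⣾⠂⠂⠂⠿⠿
⠿⠂⠂⠂⠂⠂⠂⠿⠿
⠿⠿⠿⠂⠂⠿⠿⠿⠿

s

⠀⠀⠀⠿⠿⠿⠿⠿⠿
⠀⠿⠿⠿⠿⠿⠿⠿⠿
⠀⠿⠂⠂⠂⠂⠂⠂⠿
⠀⠿⠂⠂⠂⠂⠂⠂⠿
⠀⠿⠂⠂⣾⠂⠂⠂⠿
⠀⠿⠿⠿⠂⠂⠿⠿⠿
⠀⠀⠿⠿⠂⠂⠿⠀⠀
⠀⠀⠀⠀⠀⠀⠀⠀⠀
⠀⠀⠀⠀⠀⠀⠀⠀⠀

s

⠀⠿⠿⠿⠿⠿⠿⠿⠿
⠀⠿⠂⠂⠂⠂⠂⠂⠿
⠀⠿⠂⠂⠂⠂⠂⠂⠿
⠀⠿⠂⠂⠂⠂⠂⠂⠿
⠀⠿⠿⠿⣾⠂⠿⠿⠿
⠀⠀⠿⠿⠂⠂⠿⠀⠀
⠀⠀⠿⠿⠂⠂⠿⠀⠀
⠀⠀⠀⠀⠀⠀⠀⠀⠀
⠀⠀⠀⠀⠀⠀⠀⠀⠀

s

⠀⠿⠂⠂⠂⠂⠂⠂⠿
⠀⠿⠂⠂⠂⠂⠂⠂⠿
⠀⠿⠂⠂⠂⠂⠂⠂⠿
⠀⠿⠿⠿⠂⠂⠿⠿⠿
⠀⠀⠿⠿⣾⠂⠿⠀⠀
⠀⠀⠿⠿⠂⠂⠿⠀⠀
⠀⠀⠂⠂⠂⠂⠂⠀⠀
⠀⠀⠀⠀⠀⠀⠀⠀⠀
⠀⠀⠀⠀⠀⠀⠀⠀⠀

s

⠀⠿⠂⠂⠂⠂⠂⠂⠿
⠀⠿⠂⠂⠂⠂⠂⠂⠿
⠀⠿⠿⠿⠂⠂⠿⠿⠿
⠀⠀⠿⠿⠂⠂⠿⠀⠀
⠀⠀⠿⠿⣾⠂⠿⠀⠀
⠀⠀⠂⠂⠂⠂⠂⠀⠀
⠀⠀⠂⠂⠂⠂⠂⠀⠀
⠀⠀⠀⠀⠀⠀⠀⠀⠀
⠀⠀⠀⠀⠀⠀⠀⠀⠀

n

⠀⠿⠂⠂⠂⠂⠂⠂⠿
⠀⠿⠂⠂⠂⠂⠂⠂⠿
⠀⠿⠂⠂⠂⠂⠂⠂⠿
⠀⠿⠿⠿⠂⠂⠿⠿⠿
⠀⠀⠿⠿⣾⠂⠿⠀⠀
⠀⠀⠿⠿⠂⠂⠿⠀⠀
⠀⠀⠂⠂⠂⠂⠂⠀⠀
⠀⠀⠂⠂⠂⠂⠂⠀⠀
⠀⠀⠀⠀⠀⠀⠀⠀⠀

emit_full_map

⠀⠀⠿⠿⠿⠿⠿⠿⠿
⠿⠿⠿⠿⠿⠿⠿⠿⠿
⠿⠂⠂⠂⠂⠂⠂⠿⠿
⠿⠂⠂⠂⠂⠂⠂⠿⠿
⠿⠂⠂⠂⠂⠂⠂⠿⠿
⠿⠿⠿⠂⠂⠿⠿⠿⠿
⠀⠿⠿⣾⠂⠿⠀⠀⠀
⠀⠿⠿⠂⠂⠿⠀⠀⠀
⠀⠂⠂⠂⠂⠂⠀⠀⠀
⠀⠂⠂⠂⠂⠂⠀⠀⠀

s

⠀⠿⠂⠂⠂⠂⠂⠂⠿
⠀⠿⠂⠂⠂⠂⠂⠂⠿
⠀⠿⠿⠿⠂⠂⠿⠿⠿
⠀⠀⠿⠿⠂⠂⠿⠀⠀
⠀⠀⠿⠿⣾⠂⠿⠀⠀
⠀⠀⠂⠂⠂⠂⠂⠀⠀
⠀⠀⠂⠂⠂⠂⠂⠀⠀
⠀⠀⠀⠀⠀⠀⠀⠀⠀
⠀⠀⠀⠀⠀⠀⠀⠀⠀

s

⠀⠿⠂⠂⠂⠂⠂⠂⠿
⠀⠿⠿⠿⠂⠂⠿⠿⠿
⠀⠀⠿⠿⠂⠂⠿⠀⠀
⠀⠀⠿⠿⠂⠂⠿⠀⠀
⠀⠀⠂⠂⣾⠂⠂⠀⠀
⠀⠀⠂⠂⠂⠂⠂⠀⠀
⠀⠀⠂⠂⠂⠶⠂⠀⠀
⠀⠀⠀⠀⠀⠀⠀⠀⠀
⠀⠀⠀⠀⠀⠀⠀⠀⠀

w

⠀⠀⠿⠂⠂⠂⠂⠂⠂
⠀⠀⠿⠿⠿⠂⠂⠿⠿
⠀⠀⠿⠿⠿⠂⠂⠿⠀
⠀⠀⠿⠿⠿⠂⠂⠿⠀
⠀⠀⠂⠂⣾⠂⠂⠂⠀
⠀⠀⠿⠂⠂⠂⠂⠂⠀
⠀⠀⠿⠂⠂⠂⠶⠂⠀
⠀⠀⠀⠀⠀⠀⠀⠀⠀
⠀⠀⠀⠀⠀⠀⠀⠀⠀

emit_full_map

⠀⠀⠿⠿⠿⠿⠿⠿⠿
⠿⠿⠿⠿⠿⠿⠿⠿⠿
⠿⠂⠂⠂⠂⠂⠂⠿⠿
⠿⠂⠂⠂⠂⠂⠂⠿⠿
⠿⠂⠂⠂⠂⠂⠂⠿⠿
⠿⠿⠿⠂⠂⠿⠿⠿⠿
⠿⠿⠿⠂⠂⠿⠀⠀⠀
⠿⠿⠿⠂⠂⠿⠀⠀⠀
⠂⠂⣾⠂⠂⠂⠀⠀⠀
⠿⠂⠂⠂⠂⠂⠀⠀⠀
⠿⠂⠂⠂⠶⠂⠀⠀⠀


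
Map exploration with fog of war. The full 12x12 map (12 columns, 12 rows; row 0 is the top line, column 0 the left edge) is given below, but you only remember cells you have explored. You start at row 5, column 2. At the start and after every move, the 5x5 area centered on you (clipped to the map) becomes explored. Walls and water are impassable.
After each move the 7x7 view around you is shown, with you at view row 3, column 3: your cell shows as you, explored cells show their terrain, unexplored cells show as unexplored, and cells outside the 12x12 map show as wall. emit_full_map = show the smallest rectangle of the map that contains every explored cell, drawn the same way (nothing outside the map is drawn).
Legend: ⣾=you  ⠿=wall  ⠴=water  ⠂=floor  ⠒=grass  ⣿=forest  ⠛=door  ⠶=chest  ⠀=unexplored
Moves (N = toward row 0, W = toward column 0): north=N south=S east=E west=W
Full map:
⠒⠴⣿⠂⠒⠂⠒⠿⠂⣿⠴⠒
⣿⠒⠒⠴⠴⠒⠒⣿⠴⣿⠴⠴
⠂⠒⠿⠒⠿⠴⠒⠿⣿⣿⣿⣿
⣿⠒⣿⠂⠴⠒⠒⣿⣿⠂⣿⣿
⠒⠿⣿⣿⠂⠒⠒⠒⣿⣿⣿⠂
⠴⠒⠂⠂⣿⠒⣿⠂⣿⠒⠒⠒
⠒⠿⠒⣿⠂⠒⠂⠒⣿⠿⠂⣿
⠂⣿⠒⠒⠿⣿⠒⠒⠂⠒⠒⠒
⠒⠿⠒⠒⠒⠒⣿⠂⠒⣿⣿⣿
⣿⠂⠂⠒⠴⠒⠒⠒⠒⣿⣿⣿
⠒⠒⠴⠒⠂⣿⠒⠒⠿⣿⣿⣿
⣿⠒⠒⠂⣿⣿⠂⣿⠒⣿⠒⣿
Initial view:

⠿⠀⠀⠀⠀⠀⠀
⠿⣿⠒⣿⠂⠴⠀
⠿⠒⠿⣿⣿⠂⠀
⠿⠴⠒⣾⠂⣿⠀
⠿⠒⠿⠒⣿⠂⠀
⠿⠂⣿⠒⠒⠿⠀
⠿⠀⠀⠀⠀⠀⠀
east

⠀⠀⠀⠀⠀⠀⠀
⣿⠒⣿⠂⠴⠒⠀
⠒⠿⣿⣿⠂⠒⠀
⠴⠒⠂⣾⣿⠒⠀
⠒⠿⠒⣿⠂⠒⠀
⠂⣿⠒⠒⠿⣿⠀
⠀⠀⠀⠀⠀⠀⠀

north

⠀⠀⠀⠀⠀⠀⠀
⠀⠒⠿⠒⠿⠴⠀
⣿⠒⣿⠂⠴⠒⠀
⠒⠿⣿⣾⠂⠒⠀
⠴⠒⠂⠂⣿⠒⠀
⠒⠿⠒⣿⠂⠒⠀
⠂⣿⠒⠒⠿⣿⠀

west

⠿⠀⠀⠀⠀⠀⠀
⠿⠂⠒⠿⠒⠿⠴
⠿⣿⠒⣿⠂⠴⠒
⠿⠒⠿⣾⣿⠂⠒
⠿⠴⠒⠂⠂⣿⠒
⠿⠒⠿⠒⣿⠂⠒
⠿⠂⣿⠒⠒⠿⣿

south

⠿⠂⠒⠿⠒⠿⠴
⠿⣿⠒⣿⠂⠴⠒
⠿⠒⠿⣿⣿⠂⠒
⠿⠴⠒⣾⠂⣿⠒
⠿⠒⠿⠒⣿⠂⠒
⠿⠂⣿⠒⠒⠿⣿
⠿⠀⠀⠀⠀⠀⠀

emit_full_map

⠂⠒⠿⠒⠿⠴
⣿⠒⣿⠂⠴⠒
⠒⠿⣿⣿⠂⠒
⠴⠒⣾⠂⣿⠒
⠒⠿⠒⣿⠂⠒
⠂⣿⠒⠒⠿⣿

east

⠂⠒⠿⠒⠿⠴⠀
⣿⠒⣿⠂⠴⠒⠀
⠒⠿⣿⣿⠂⠒⠀
⠴⠒⠂⣾⣿⠒⠀
⠒⠿⠒⣿⠂⠒⠀
⠂⣿⠒⠒⠿⣿⠀
⠀⠀⠀⠀⠀⠀⠀

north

⠀⠀⠀⠀⠀⠀⠀
⠂⠒⠿⠒⠿⠴⠀
⣿⠒⣿⠂⠴⠒⠀
⠒⠿⣿⣾⠂⠒⠀
⠴⠒⠂⠂⣿⠒⠀
⠒⠿⠒⣿⠂⠒⠀
⠂⣿⠒⠒⠿⣿⠀

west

⠿⠀⠀⠀⠀⠀⠀
⠿⠂⠒⠿⠒⠿⠴
⠿⣿⠒⣿⠂⠴⠒
⠿⠒⠿⣾⣿⠂⠒
⠿⠴⠒⠂⠂⣿⠒
⠿⠒⠿⠒⣿⠂⠒
⠿⠂⣿⠒⠒⠿⣿

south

⠿⠂⠒⠿⠒⠿⠴
⠿⣿⠒⣿⠂⠴⠒
⠿⠒⠿⣿⣿⠂⠒
⠿⠴⠒⣾⠂⣿⠒
⠿⠒⠿⠒⣿⠂⠒
⠿⠂⣿⠒⠒⠿⣿
⠿⠀⠀⠀⠀⠀⠀

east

⠂⠒⠿⠒⠿⠴⠀
⣿⠒⣿⠂⠴⠒⠀
⠒⠿⣿⣿⠂⠒⠀
⠴⠒⠂⣾⣿⠒⠀
⠒⠿⠒⣿⠂⠒⠀
⠂⣿⠒⠒⠿⣿⠀
⠀⠀⠀⠀⠀⠀⠀


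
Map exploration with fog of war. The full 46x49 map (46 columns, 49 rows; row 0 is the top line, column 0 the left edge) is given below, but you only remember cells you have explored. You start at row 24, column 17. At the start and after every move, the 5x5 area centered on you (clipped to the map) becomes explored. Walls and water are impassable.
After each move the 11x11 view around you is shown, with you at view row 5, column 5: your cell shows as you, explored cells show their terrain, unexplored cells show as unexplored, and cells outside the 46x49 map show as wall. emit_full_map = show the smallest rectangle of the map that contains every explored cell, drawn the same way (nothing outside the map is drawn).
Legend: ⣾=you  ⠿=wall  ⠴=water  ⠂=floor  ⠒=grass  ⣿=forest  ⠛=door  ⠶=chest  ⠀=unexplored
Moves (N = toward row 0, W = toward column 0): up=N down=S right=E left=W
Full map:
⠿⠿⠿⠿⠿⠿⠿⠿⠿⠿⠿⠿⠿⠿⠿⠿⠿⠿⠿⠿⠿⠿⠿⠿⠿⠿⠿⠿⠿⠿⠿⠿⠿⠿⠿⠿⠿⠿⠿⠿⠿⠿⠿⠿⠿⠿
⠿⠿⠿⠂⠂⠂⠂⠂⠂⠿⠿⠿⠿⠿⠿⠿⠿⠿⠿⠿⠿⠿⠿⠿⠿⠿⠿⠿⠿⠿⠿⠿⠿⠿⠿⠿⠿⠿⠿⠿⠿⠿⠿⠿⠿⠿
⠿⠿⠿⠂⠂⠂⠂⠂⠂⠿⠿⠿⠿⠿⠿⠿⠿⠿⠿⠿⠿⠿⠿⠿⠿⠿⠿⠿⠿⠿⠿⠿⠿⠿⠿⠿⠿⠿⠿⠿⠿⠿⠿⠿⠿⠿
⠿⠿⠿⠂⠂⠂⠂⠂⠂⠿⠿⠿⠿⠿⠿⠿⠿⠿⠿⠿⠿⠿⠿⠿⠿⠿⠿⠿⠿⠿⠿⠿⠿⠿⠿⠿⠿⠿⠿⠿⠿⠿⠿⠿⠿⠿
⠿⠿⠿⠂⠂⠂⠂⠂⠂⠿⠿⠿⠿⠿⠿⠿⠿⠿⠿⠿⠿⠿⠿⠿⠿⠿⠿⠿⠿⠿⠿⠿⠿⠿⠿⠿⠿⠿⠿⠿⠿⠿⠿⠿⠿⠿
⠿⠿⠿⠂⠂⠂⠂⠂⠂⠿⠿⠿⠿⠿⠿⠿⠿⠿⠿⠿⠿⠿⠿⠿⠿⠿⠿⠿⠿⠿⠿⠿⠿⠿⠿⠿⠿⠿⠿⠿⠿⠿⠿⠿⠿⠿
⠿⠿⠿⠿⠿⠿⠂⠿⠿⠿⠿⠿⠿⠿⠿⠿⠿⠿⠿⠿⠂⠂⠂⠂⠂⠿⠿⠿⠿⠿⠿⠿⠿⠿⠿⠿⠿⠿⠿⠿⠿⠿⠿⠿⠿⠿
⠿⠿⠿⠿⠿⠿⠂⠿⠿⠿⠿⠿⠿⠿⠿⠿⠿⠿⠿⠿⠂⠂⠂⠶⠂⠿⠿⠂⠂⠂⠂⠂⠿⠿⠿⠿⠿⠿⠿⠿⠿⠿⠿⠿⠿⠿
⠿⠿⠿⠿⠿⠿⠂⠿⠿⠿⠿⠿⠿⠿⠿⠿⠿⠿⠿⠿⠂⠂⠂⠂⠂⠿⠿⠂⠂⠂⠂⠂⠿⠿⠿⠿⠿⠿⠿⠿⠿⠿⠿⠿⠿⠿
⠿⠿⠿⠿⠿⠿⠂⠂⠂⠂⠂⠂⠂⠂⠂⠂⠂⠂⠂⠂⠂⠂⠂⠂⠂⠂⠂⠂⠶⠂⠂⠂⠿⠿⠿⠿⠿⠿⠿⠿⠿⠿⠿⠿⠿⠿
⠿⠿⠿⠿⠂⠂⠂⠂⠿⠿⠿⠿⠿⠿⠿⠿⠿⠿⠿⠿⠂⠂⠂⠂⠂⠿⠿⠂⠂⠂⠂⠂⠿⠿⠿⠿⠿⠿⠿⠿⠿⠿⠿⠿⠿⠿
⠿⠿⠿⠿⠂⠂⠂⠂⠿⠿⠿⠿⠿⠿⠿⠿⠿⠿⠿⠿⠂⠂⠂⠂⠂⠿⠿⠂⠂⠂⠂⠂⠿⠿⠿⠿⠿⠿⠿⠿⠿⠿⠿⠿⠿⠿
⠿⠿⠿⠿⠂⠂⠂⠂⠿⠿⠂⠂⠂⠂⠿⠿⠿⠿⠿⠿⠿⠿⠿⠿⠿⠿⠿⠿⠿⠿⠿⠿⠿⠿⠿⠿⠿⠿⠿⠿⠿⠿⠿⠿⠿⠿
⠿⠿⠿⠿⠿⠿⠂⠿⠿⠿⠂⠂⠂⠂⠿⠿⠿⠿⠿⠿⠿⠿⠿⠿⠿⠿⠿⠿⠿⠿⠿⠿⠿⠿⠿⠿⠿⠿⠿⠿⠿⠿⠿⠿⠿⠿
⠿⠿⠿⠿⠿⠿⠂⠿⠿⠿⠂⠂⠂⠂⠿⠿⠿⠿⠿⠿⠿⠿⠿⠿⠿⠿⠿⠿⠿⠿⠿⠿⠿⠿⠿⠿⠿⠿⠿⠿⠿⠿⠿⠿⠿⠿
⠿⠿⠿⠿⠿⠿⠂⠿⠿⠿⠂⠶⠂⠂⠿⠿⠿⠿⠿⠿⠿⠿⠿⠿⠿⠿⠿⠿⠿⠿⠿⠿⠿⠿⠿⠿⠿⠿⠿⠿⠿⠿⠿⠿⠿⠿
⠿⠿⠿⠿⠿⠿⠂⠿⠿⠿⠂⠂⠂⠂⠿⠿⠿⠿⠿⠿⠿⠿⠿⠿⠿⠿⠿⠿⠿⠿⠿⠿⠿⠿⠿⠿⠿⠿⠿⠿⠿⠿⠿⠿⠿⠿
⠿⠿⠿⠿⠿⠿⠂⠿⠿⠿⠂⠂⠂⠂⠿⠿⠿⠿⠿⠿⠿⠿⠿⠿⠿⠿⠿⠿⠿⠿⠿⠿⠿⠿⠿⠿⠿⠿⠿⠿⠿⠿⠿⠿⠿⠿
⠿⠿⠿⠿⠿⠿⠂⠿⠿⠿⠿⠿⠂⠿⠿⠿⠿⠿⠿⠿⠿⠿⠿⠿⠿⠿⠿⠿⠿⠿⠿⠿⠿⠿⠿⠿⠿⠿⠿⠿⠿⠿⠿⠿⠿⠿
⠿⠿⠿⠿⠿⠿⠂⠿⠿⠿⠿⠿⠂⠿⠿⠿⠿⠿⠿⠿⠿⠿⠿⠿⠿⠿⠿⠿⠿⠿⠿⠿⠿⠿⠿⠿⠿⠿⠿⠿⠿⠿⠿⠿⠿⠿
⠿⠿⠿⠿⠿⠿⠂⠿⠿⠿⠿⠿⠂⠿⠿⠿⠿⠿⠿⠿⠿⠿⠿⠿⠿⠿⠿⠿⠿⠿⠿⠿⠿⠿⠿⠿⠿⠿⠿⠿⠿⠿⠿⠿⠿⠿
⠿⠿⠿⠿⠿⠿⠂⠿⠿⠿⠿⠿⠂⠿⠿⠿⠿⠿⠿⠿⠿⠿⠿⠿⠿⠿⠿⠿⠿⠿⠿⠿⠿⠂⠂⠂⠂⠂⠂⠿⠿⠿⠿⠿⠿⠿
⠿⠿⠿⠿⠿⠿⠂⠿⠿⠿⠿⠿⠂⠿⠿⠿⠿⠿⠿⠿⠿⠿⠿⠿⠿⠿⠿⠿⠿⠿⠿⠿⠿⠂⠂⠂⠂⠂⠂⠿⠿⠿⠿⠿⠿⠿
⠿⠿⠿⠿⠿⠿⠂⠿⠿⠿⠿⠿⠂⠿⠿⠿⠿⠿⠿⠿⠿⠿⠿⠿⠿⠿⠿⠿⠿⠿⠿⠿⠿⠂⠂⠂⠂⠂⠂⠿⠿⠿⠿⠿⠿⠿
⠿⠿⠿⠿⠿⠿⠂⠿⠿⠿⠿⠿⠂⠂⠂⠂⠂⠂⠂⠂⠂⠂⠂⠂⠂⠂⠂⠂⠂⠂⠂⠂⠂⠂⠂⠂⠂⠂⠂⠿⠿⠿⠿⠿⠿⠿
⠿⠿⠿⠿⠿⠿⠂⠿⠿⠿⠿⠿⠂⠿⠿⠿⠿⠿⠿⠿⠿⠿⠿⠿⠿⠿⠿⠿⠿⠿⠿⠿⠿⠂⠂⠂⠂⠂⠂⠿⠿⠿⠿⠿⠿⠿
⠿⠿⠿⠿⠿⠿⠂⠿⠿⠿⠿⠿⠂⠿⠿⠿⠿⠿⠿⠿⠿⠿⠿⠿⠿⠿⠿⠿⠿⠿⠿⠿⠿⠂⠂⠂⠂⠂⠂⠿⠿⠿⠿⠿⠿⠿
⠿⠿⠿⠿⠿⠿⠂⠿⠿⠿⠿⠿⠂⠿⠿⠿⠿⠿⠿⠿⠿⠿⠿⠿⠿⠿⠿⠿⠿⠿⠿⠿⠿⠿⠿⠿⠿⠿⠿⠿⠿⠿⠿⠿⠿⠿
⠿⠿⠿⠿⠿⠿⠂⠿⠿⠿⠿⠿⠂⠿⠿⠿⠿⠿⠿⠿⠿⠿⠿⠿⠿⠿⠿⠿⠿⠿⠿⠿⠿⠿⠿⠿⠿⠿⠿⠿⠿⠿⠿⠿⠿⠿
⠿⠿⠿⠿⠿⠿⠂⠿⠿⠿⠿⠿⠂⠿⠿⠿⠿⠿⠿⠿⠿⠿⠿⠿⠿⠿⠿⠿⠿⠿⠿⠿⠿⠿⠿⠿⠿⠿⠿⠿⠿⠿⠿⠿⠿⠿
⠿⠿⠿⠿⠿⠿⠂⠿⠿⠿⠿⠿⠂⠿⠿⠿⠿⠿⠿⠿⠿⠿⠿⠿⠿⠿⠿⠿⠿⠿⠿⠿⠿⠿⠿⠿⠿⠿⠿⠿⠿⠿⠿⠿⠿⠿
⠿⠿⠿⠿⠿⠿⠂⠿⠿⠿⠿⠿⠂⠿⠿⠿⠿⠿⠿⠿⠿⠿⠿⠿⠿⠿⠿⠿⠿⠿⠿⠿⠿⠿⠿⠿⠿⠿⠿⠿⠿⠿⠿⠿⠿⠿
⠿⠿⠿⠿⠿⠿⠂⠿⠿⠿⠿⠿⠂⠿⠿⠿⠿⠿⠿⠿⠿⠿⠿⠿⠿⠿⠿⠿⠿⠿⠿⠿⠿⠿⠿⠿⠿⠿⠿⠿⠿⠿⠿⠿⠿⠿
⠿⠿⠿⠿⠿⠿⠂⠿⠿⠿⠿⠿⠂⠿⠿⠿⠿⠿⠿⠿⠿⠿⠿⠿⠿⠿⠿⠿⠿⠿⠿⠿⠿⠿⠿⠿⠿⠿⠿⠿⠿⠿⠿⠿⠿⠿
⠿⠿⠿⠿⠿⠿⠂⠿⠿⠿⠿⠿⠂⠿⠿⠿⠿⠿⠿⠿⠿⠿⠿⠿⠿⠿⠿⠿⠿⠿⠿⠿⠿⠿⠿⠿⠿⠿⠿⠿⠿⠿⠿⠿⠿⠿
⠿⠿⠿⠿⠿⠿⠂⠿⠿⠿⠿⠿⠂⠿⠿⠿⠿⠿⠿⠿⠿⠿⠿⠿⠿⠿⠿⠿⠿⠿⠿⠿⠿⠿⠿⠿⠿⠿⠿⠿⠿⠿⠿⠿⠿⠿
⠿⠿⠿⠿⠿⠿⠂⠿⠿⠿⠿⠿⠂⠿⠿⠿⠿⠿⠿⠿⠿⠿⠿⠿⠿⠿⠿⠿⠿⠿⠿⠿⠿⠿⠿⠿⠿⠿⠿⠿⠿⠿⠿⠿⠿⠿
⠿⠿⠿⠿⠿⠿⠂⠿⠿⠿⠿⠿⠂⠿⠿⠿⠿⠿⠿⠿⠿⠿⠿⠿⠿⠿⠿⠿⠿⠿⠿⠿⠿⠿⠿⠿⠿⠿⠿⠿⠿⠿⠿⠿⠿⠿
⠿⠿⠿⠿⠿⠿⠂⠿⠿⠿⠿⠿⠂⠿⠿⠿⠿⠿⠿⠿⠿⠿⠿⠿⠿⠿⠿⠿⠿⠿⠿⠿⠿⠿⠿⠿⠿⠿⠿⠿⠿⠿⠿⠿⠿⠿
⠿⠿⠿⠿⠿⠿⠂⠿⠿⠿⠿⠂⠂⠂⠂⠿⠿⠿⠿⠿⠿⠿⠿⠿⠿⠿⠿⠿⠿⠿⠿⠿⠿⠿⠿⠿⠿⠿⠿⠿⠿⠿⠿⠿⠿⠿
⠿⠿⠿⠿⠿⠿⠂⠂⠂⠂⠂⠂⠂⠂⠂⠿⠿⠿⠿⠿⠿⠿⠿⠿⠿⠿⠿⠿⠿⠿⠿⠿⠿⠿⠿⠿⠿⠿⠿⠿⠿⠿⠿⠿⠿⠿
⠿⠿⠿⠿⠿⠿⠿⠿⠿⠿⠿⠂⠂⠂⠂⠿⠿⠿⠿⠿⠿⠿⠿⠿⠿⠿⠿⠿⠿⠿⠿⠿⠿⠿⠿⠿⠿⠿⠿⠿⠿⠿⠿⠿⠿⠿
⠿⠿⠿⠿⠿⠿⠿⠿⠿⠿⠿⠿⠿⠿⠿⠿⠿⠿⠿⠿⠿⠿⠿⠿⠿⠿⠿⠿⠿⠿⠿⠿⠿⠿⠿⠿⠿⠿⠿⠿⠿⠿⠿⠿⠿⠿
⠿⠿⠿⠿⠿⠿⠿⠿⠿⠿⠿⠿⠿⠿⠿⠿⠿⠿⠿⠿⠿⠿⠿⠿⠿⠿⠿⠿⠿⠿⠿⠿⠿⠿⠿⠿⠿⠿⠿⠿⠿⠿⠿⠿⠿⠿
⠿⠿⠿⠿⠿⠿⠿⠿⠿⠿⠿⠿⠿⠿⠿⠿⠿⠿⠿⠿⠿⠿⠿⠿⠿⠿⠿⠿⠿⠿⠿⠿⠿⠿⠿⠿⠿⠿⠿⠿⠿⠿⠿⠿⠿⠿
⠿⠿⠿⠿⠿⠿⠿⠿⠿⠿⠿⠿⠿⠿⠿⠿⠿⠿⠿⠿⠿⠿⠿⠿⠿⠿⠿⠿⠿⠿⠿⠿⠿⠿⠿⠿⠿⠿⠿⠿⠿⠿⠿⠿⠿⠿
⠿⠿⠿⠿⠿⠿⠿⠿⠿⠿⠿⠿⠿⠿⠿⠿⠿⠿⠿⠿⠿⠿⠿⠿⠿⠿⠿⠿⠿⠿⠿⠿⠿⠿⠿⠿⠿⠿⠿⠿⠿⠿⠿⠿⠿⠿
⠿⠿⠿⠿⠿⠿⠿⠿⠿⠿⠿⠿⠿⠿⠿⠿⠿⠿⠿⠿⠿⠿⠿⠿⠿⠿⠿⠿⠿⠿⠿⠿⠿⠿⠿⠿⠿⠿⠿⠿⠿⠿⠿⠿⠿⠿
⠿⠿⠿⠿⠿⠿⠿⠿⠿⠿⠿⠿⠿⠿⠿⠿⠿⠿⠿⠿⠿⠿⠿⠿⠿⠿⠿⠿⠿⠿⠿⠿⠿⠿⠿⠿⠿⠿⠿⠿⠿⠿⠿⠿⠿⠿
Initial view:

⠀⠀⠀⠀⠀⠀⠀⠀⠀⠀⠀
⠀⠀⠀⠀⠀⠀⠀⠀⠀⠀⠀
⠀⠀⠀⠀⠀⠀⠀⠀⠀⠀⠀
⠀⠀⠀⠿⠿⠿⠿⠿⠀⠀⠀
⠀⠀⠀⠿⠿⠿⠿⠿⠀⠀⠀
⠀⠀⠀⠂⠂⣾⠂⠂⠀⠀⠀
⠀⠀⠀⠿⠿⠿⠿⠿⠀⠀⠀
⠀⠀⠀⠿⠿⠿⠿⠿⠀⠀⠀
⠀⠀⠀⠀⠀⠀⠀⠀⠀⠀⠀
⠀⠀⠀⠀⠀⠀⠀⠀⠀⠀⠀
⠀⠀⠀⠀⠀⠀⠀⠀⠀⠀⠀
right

⠀⠀⠀⠀⠀⠀⠀⠀⠀⠀⠀
⠀⠀⠀⠀⠀⠀⠀⠀⠀⠀⠀
⠀⠀⠀⠀⠀⠀⠀⠀⠀⠀⠀
⠀⠀⠿⠿⠿⠿⠿⠿⠀⠀⠀
⠀⠀⠿⠿⠿⠿⠿⠿⠀⠀⠀
⠀⠀⠂⠂⠂⣾⠂⠂⠀⠀⠀
⠀⠀⠿⠿⠿⠿⠿⠿⠀⠀⠀
⠀⠀⠿⠿⠿⠿⠿⠿⠀⠀⠀
⠀⠀⠀⠀⠀⠀⠀⠀⠀⠀⠀
⠀⠀⠀⠀⠀⠀⠀⠀⠀⠀⠀
⠀⠀⠀⠀⠀⠀⠀⠀⠀⠀⠀

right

⠀⠀⠀⠀⠀⠀⠀⠀⠀⠀⠀
⠀⠀⠀⠀⠀⠀⠀⠀⠀⠀⠀
⠀⠀⠀⠀⠀⠀⠀⠀⠀⠀⠀
⠀⠿⠿⠿⠿⠿⠿⠿⠀⠀⠀
⠀⠿⠿⠿⠿⠿⠿⠿⠀⠀⠀
⠀⠂⠂⠂⠂⣾⠂⠂⠀⠀⠀
⠀⠿⠿⠿⠿⠿⠿⠿⠀⠀⠀
⠀⠿⠿⠿⠿⠿⠿⠿⠀⠀⠀
⠀⠀⠀⠀⠀⠀⠀⠀⠀⠀⠀
⠀⠀⠀⠀⠀⠀⠀⠀⠀⠀⠀
⠀⠀⠀⠀⠀⠀⠀⠀⠀⠀⠀

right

⠀⠀⠀⠀⠀⠀⠀⠀⠀⠀⠀
⠀⠀⠀⠀⠀⠀⠀⠀⠀⠀⠀
⠀⠀⠀⠀⠀⠀⠀⠀⠀⠀⠀
⠿⠿⠿⠿⠿⠿⠿⠿⠀⠀⠀
⠿⠿⠿⠿⠿⠿⠿⠿⠀⠀⠀
⠂⠂⠂⠂⠂⣾⠂⠂⠀⠀⠀
⠿⠿⠿⠿⠿⠿⠿⠿⠀⠀⠀
⠿⠿⠿⠿⠿⠿⠿⠿⠀⠀⠀
⠀⠀⠀⠀⠀⠀⠀⠀⠀⠀⠀
⠀⠀⠀⠀⠀⠀⠀⠀⠀⠀⠀
⠀⠀⠀⠀⠀⠀⠀⠀⠀⠀⠀

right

⠀⠀⠀⠀⠀⠀⠀⠀⠀⠀⠀
⠀⠀⠀⠀⠀⠀⠀⠀⠀⠀⠀
⠀⠀⠀⠀⠀⠀⠀⠀⠀⠀⠀
⠿⠿⠿⠿⠿⠿⠿⠿⠀⠀⠀
⠿⠿⠿⠿⠿⠿⠿⠿⠀⠀⠀
⠂⠂⠂⠂⠂⣾⠂⠂⠀⠀⠀
⠿⠿⠿⠿⠿⠿⠿⠿⠀⠀⠀
⠿⠿⠿⠿⠿⠿⠿⠿⠀⠀⠀
⠀⠀⠀⠀⠀⠀⠀⠀⠀⠀⠀
⠀⠀⠀⠀⠀⠀⠀⠀⠀⠀⠀
⠀⠀⠀⠀⠀⠀⠀⠀⠀⠀⠀


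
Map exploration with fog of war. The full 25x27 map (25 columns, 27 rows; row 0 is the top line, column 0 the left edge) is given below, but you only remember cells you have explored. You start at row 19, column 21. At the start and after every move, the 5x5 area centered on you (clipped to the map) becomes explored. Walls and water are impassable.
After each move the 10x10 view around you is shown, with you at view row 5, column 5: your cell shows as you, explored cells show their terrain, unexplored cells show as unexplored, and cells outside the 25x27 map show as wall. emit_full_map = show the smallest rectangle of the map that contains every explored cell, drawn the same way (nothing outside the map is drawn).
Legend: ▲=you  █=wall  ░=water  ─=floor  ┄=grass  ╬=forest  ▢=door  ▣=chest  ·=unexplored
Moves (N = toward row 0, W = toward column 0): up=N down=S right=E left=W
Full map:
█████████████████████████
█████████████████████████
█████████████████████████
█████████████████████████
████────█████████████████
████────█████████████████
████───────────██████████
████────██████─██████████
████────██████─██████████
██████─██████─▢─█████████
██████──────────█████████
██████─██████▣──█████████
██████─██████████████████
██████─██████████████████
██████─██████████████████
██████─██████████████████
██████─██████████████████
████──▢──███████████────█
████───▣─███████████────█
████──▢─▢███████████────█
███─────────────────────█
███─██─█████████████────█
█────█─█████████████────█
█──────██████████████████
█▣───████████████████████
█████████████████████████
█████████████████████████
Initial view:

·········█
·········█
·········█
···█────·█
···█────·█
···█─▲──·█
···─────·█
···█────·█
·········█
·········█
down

·········█
·········█
···█────·█
···█────·█
···█────·█
···──▲──·█
···█────·█
···█────·█
·········█
·········█

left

··········
··········
····█────·
···██────·
···██────·
···──▲───·
···██────·
···██────·
··········
··········

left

··········
··········
·····█────
···███────
···███────
···──▲────
···███────
···███────
··········
··········

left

··········
··········
······█───
···████───
···████───
···──▲────
···████───
···████───
··········
··········

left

··········
··········
·······█──
···█████──
···█████──
···──▲────
···█████──
···█████──
··········
··········

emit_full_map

····█────
█████────
█████────
──▲──────
█████────
█████────

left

··········
··········
········█─
···██████─
···██████─
···──▲────
···██████─
···██████─
··········
··········

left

··········
··········
·········█
···███████
···███████
···──▲────
···███████
···███████
··········
··········

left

··········
··········
··········
···███████
···███████
···──▲────
···███████
···███████
··········
··········

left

··········
··········
··········
···███████
···███████
···──▲────
···███████
···███████
··········
··········

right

··········
··········
··········
··████████
··████████
··───▲────
··████████
··████████
··········
··········


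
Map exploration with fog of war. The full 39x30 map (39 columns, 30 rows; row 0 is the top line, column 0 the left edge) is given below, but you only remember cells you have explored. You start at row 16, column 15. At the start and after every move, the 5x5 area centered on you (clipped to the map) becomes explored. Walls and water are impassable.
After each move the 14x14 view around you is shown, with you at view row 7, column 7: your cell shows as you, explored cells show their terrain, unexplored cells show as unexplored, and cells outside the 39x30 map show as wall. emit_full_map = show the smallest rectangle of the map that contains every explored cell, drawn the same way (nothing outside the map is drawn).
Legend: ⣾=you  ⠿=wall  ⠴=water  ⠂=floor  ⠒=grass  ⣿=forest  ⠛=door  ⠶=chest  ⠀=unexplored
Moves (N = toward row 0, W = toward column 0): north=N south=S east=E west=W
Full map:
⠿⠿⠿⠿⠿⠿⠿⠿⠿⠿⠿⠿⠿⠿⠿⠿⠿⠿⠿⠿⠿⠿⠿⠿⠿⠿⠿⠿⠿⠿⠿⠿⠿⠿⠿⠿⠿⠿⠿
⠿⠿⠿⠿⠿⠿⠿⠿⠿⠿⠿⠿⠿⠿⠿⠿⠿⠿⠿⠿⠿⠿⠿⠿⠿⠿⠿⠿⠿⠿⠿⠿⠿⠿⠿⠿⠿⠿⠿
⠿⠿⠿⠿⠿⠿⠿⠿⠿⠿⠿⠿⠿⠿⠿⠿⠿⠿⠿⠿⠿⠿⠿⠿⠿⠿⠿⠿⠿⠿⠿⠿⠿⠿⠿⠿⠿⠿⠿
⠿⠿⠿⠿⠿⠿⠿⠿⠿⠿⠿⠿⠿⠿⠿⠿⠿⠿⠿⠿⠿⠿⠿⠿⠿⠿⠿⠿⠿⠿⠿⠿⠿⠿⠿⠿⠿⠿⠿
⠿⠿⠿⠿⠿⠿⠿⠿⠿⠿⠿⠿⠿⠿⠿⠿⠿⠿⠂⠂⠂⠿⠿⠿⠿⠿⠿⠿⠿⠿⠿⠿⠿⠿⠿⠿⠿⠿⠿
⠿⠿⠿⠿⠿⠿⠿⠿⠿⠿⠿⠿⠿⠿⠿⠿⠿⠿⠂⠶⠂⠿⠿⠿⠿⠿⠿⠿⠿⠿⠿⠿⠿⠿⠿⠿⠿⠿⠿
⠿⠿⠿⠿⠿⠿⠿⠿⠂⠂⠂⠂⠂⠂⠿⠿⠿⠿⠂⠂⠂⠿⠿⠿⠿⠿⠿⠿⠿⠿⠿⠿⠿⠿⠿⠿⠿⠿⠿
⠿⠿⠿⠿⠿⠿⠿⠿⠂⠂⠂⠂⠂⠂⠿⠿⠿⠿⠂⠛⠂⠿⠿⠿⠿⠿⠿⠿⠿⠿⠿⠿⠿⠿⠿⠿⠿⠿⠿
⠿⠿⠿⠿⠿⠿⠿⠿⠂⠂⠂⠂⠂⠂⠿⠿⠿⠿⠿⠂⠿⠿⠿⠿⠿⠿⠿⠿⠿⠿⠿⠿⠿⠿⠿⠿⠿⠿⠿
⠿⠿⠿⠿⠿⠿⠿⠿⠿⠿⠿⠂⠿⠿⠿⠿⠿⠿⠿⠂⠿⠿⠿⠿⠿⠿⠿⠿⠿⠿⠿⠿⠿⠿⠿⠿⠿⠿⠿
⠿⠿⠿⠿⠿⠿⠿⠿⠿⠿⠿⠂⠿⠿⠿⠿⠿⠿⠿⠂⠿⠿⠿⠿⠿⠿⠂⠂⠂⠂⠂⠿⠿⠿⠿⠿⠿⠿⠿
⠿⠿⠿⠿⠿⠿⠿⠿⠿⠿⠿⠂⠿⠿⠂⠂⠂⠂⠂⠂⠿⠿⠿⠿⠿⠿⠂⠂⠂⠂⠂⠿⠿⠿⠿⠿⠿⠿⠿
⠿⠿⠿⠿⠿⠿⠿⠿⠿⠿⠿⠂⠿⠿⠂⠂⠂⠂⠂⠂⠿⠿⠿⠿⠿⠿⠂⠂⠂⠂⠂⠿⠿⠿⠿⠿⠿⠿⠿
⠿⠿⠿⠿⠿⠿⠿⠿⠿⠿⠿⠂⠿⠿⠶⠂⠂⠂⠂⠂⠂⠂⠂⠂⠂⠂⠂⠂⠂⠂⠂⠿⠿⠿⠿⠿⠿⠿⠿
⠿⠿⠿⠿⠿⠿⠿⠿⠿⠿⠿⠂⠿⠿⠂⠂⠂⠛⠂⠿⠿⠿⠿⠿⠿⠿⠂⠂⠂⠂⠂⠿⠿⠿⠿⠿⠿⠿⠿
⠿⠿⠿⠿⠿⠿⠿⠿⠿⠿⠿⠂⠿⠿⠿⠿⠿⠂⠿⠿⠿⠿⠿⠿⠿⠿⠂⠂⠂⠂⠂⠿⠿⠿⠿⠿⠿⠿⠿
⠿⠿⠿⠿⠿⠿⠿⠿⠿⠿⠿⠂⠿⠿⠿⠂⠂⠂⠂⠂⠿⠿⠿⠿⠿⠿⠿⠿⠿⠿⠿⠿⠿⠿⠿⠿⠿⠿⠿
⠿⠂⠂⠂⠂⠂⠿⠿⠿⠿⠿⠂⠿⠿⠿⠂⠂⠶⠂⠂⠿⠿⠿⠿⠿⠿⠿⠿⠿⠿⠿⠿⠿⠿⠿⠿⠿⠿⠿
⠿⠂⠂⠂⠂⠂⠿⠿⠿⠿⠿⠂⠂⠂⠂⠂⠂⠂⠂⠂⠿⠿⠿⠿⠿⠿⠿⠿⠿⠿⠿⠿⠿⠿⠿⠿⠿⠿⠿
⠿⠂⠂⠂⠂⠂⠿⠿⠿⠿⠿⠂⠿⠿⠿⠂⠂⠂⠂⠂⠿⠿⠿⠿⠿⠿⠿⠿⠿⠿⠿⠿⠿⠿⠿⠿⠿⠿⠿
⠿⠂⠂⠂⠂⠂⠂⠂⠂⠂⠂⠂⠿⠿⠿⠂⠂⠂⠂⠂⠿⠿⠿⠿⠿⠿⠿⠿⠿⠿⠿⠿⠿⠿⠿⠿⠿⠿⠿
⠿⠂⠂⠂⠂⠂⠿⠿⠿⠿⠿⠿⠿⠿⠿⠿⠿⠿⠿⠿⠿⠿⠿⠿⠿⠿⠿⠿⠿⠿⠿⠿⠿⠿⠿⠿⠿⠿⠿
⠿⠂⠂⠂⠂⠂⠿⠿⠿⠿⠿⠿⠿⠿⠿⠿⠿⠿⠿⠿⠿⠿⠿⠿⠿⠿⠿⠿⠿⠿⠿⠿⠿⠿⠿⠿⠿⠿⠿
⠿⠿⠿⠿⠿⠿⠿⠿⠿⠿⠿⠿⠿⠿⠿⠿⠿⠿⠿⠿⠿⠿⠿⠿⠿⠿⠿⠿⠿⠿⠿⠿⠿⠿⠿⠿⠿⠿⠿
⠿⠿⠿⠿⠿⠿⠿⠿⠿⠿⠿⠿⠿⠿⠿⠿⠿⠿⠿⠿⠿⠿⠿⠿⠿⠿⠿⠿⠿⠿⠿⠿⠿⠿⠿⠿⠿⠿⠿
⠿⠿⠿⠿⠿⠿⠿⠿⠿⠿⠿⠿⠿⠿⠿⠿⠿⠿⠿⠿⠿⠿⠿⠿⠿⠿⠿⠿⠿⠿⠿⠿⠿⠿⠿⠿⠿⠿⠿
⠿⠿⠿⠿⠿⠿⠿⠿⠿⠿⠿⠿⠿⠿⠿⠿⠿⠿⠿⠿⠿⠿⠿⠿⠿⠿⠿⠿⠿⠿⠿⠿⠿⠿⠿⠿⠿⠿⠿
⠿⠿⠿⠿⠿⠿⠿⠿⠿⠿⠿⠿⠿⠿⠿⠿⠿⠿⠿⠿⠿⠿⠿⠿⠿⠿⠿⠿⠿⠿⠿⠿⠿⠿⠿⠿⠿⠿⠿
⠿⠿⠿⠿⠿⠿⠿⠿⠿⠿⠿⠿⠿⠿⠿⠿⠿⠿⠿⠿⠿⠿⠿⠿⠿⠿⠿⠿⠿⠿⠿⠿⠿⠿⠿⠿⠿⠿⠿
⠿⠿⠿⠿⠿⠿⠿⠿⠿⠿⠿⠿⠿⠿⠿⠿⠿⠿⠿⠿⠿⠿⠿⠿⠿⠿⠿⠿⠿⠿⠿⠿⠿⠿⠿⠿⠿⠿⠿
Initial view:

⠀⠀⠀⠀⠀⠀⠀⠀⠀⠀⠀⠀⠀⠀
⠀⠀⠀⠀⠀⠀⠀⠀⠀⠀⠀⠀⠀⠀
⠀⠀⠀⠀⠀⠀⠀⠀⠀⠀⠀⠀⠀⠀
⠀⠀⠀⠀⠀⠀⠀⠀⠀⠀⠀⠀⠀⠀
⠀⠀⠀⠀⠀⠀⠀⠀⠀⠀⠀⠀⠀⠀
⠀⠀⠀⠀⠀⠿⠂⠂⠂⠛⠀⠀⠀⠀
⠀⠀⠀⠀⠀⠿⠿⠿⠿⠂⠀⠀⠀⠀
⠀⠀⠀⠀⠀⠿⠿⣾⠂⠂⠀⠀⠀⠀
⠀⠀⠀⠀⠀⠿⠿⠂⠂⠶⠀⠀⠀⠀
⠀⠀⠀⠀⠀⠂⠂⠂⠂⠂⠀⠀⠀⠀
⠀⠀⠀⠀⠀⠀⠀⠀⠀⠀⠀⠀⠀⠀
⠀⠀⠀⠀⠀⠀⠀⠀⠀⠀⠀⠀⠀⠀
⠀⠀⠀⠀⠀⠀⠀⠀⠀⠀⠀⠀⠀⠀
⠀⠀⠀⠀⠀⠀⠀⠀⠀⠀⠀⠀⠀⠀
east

⠀⠀⠀⠀⠀⠀⠀⠀⠀⠀⠀⠀⠀⠀
⠀⠀⠀⠀⠀⠀⠀⠀⠀⠀⠀⠀⠀⠀
⠀⠀⠀⠀⠀⠀⠀⠀⠀⠀⠀⠀⠀⠀
⠀⠀⠀⠀⠀⠀⠀⠀⠀⠀⠀⠀⠀⠀
⠀⠀⠀⠀⠀⠀⠀⠀⠀⠀⠀⠀⠀⠀
⠀⠀⠀⠀⠿⠂⠂⠂⠛⠂⠀⠀⠀⠀
⠀⠀⠀⠀⠿⠿⠿⠿⠂⠿⠀⠀⠀⠀
⠀⠀⠀⠀⠿⠿⠂⣾⠂⠂⠀⠀⠀⠀
⠀⠀⠀⠀⠿⠿⠂⠂⠶⠂⠀⠀⠀⠀
⠀⠀⠀⠀⠂⠂⠂⠂⠂⠂⠀⠀⠀⠀
⠀⠀⠀⠀⠀⠀⠀⠀⠀⠀⠀⠀⠀⠀
⠀⠀⠀⠀⠀⠀⠀⠀⠀⠀⠀⠀⠀⠀
⠀⠀⠀⠀⠀⠀⠀⠀⠀⠀⠀⠀⠀⠀
⠀⠀⠀⠀⠀⠀⠀⠀⠀⠀⠀⠀⠀⠀

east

⠀⠀⠀⠀⠀⠀⠀⠀⠀⠀⠀⠀⠀⠀
⠀⠀⠀⠀⠀⠀⠀⠀⠀⠀⠀⠀⠀⠀
⠀⠀⠀⠀⠀⠀⠀⠀⠀⠀⠀⠀⠀⠀
⠀⠀⠀⠀⠀⠀⠀⠀⠀⠀⠀⠀⠀⠀
⠀⠀⠀⠀⠀⠀⠀⠀⠀⠀⠀⠀⠀⠀
⠀⠀⠀⠿⠂⠂⠂⠛⠂⠿⠀⠀⠀⠀
⠀⠀⠀⠿⠿⠿⠿⠂⠿⠿⠀⠀⠀⠀
⠀⠀⠀⠿⠿⠂⠂⣾⠂⠂⠀⠀⠀⠀
⠀⠀⠀⠿⠿⠂⠂⠶⠂⠂⠀⠀⠀⠀
⠀⠀⠀⠂⠂⠂⠂⠂⠂⠂⠀⠀⠀⠀
⠀⠀⠀⠀⠀⠀⠀⠀⠀⠀⠀⠀⠀⠀
⠀⠀⠀⠀⠀⠀⠀⠀⠀⠀⠀⠀⠀⠀
⠀⠀⠀⠀⠀⠀⠀⠀⠀⠀⠀⠀⠀⠀
⠀⠀⠀⠀⠀⠀⠀⠀⠀⠀⠀⠀⠀⠀

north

⠀⠀⠀⠀⠀⠀⠀⠀⠀⠀⠀⠀⠀⠀
⠀⠀⠀⠀⠀⠀⠀⠀⠀⠀⠀⠀⠀⠀
⠀⠀⠀⠀⠀⠀⠀⠀⠀⠀⠀⠀⠀⠀
⠀⠀⠀⠀⠀⠀⠀⠀⠀⠀⠀⠀⠀⠀
⠀⠀⠀⠀⠀⠀⠀⠀⠀⠀⠀⠀⠀⠀
⠀⠀⠀⠀⠀⠂⠂⠂⠂⠂⠀⠀⠀⠀
⠀⠀⠀⠿⠂⠂⠂⠛⠂⠿⠀⠀⠀⠀
⠀⠀⠀⠿⠿⠿⠿⣾⠿⠿⠀⠀⠀⠀
⠀⠀⠀⠿⠿⠂⠂⠂⠂⠂⠀⠀⠀⠀
⠀⠀⠀⠿⠿⠂⠂⠶⠂⠂⠀⠀⠀⠀
⠀⠀⠀⠂⠂⠂⠂⠂⠂⠂⠀⠀⠀⠀
⠀⠀⠀⠀⠀⠀⠀⠀⠀⠀⠀⠀⠀⠀
⠀⠀⠀⠀⠀⠀⠀⠀⠀⠀⠀⠀⠀⠀
⠀⠀⠀⠀⠀⠀⠀⠀⠀⠀⠀⠀⠀⠀

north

⠀⠀⠀⠀⠀⠀⠀⠀⠀⠀⠀⠀⠀⠀
⠀⠀⠀⠀⠀⠀⠀⠀⠀⠀⠀⠀⠀⠀
⠀⠀⠀⠀⠀⠀⠀⠀⠀⠀⠀⠀⠀⠀
⠀⠀⠀⠀⠀⠀⠀⠀⠀⠀⠀⠀⠀⠀
⠀⠀⠀⠀⠀⠀⠀⠀⠀⠀⠀⠀⠀⠀
⠀⠀⠀⠀⠀⠂⠂⠂⠂⠂⠀⠀⠀⠀
⠀⠀⠀⠀⠀⠂⠂⠂⠂⠂⠀⠀⠀⠀
⠀⠀⠀⠿⠂⠂⠂⣾⠂⠿⠀⠀⠀⠀
⠀⠀⠀⠿⠿⠿⠿⠂⠿⠿⠀⠀⠀⠀
⠀⠀⠀⠿⠿⠂⠂⠂⠂⠂⠀⠀⠀⠀
⠀⠀⠀⠿⠿⠂⠂⠶⠂⠂⠀⠀⠀⠀
⠀⠀⠀⠂⠂⠂⠂⠂⠂⠂⠀⠀⠀⠀
⠀⠀⠀⠀⠀⠀⠀⠀⠀⠀⠀⠀⠀⠀
⠀⠀⠀⠀⠀⠀⠀⠀⠀⠀⠀⠀⠀⠀

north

⠀⠀⠀⠀⠀⠀⠀⠀⠀⠀⠀⠀⠀⠀
⠀⠀⠀⠀⠀⠀⠀⠀⠀⠀⠀⠀⠀⠀
⠀⠀⠀⠀⠀⠀⠀⠀⠀⠀⠀⠀⠀⠀
⠀⠀⠀⠀⠀⠀⠀⠀⠀⠀⠀⠀⠀⠀
⠀⠀⠀⠀⠀⠀⠀⠀⠀⠀⠀⠀⠀⠀
⠀⠀⠀⠀⠀⠂⠂⠂⠂⠂⠀⠀⠀⠀
⠀⠀⠀⠀⠀⠂⠂⠂⠂⠂⠀⠀⠀⠀
⠀⠀⠀⠀⠀⠂⠂⣾⠂⠂⠀⠀⠀⠀
⠀⠀⠀⠿⠂⠂⠂⠛⠂⠿⠀⠀⠀⠀
⠀⠀⠀⠿⠿⠿⠿⠂⠿⠿⠀⠀⠀⠀
⠀⠀⠀⠿⠿⠂⠂⠂⠂⠂⠀⠀⠀⠀
⠀⠀⠀⠿⠿⠂⠂⠶⠂⠂⠀⠀⠀⠀
⠀⠀⠀⠂⠂⠂⠂⠂⠂⠂⠀⠀⠀⠀
⠀⠀⠀⠀⠀⠀⠀⠀⠀⠀⠀⠀⠀⠀

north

⠀⠀⠀⠀⠀⠀⠀⠀⠀⠀⠀⠀⠀⠀
⠀⠀⠀⠀⠀⠀⠀⠀⠀⠀⠀⠀⠀⠀
⠀⠀⠀⠀⠀⠀⠀⠀⠀⠀⠀⠀⠀⠀
⠀⠀⠀⠀⠀⠀⠀⠀⠀⠀⠀⠀⠀⠀
⠀⠀⠀⠀⠀⠀⠀⠀⠀⠀⠀⠀⠀⠀
⠀⠀⠀⠀⠀⠿⠿⠿⠿⠂⠀⠀⠀⠀
⠀⠀⠀⠀⠀⠂⠂⠂⠂⠂⠀⠀⠀⠀
⠀⠀⠀⠀⠀⠂⠂⣾⠂⠂⠀⠀⠀⠀
⠀⠀⠀⠀⠀⠂⠂⠂⠂⠂⠀⠀⠀⠀
⠀⠀⠀⠿⠂⠂⠂⠛⠂⠿⠀⠀⠀⠀
⠀⠀⠀⠿⠿⠿⠿⠂⠿⠿⠀⠀⠀⠀
⠀⠀⠀⠿⠿⠂⠂⠂⠂⠂⠀⠀⠀⠀
⠀⠀⠀⠿⠿⠂⠂⠶⠂⠂⠀⠀⠀⠀
⠀⠀⠀⠂⠂⠂⠂⠂⠂⠂⠀⠀⠀⠀

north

⠀⠀⠀⠀⠀⠀⠀⠀⠀⠀⠀⠀⠀⠀
⠀⠀⠀⠀⠀⠀⠀⠀⠀⠀⠀⠀⠀⠀
⠀⠀⠀⠀⠀⠀⠀⠀⠀⠀⠀⠀⠀⠀
⠀⠀⠀⠀⠀⠀⠀⠀⠀⠀⠀⠀⠀⠀
⠀⠀⠀⠀⠀⠀⠀⠀⠀⠀⠀⠀⠀⠀
⠀⠀⠀⠀⠀⠿⠿⠿⠿⠂⠀⠀⠀⠀
⠀⠀⠀⠀⠀⠿⠿⠿⠿⠂⠀⠀⠀⠀
⠀⠀⠀⠀⠀⠂⠂⣾⠂⠂⠀⠀⠀⠀
⠀⠀⠀⠀⠀⠂⠂⠂⠂⠂⠀⠀⠀⠀
⠀⠀⠀⠀⠀⠂⠂⠂⠂⠂⠀⠀⠀⠀
⠀⠀⠀⠿⠂⠂⠂⠛⠂⠿⠀⠀⠀⠀
⠀⠀⠀⠿⠿⠿⠿⠂⠿⠿⠀⠀⠀⠀
⠀⠀⠀⠿⠿⠂⠂⠂⠂⠂⠀⠀⠀⠀
⠀⠀⠀⠿⠿⠂⠂⠶⠂⠂⠀⠀⠀⠀

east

⠀⠀⠀⠀⠀⠀⠀⠀⠀⠀⠀⠀⠀⠀
⠀⠀⠀⠀⠀⠀⠀⠀⠀⠀⠀⠀⠀⠀
⠀⠀⠀⠀⠀⠀⠀⠀⠀⠀⠀⠀⠀⠀
⠀⠀⠀⠀⠀⠀⠀⠀⠀⠀⠀⠀⠀⠀
⠀⠀⠀⠀⠀⠀⠀⠀⠀⠀⠀⠀⠀⠀
⠀⠀⠀⠀⠿⠿⠿⠿⠂⠿⠀⠀⠀⠀
⠀⠀⠀⠀⠿⠿⠿⠿⠂⠿⠀⠀⠀⠀
⠀⠀⠀⠀⠂⠂⠂⣾⠂⠿⠀⠀⠀⠀
⠀⠀⠀⠀⠂⠂⠂⠂⠂⠿⠀⠀⠀⠀
⠀⠀⠀⠀⠂⠂⠂⠂⠂⠂⠀⠀⠀⠀
⠀⠀⠿⠂⠂⠂⠛⠂⠿⠀⠀⠀⠀⠀
⠀⠀⠿⠿⠿⠿⠂⠿⠿⠀⠀⠀⠀⠀
⠀⠀⠿⠿⠂⠂⠂⠂⠂⠀⠀⠀⠀⠀
⠀⠀⠿⠿⠂⠂⠶⠂⠂⠀⠀⠀⠀⠀

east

⠀⠀⠀⠀⠀⠀⠀⠀⠀⠀⠀⠀⠀⠀
⠀⠀⠀⠀⠀⠀⠀⠀⠀⠀⠀⠀⠀⠀
⠀⠀⠀⠀⠀⠀⠀⠀⠀⠀⠀⠀⠀⠀
⠀⠀⠀⠀⠀⠀⠀⠀⠀⠀⠀⠀⠀⠀
⠀⠀⠀⠀⠀⠀⠀⠀⠀⠀⠀⠀⠀⠀
⠀⠀⠀⠿⠿⠿⠿⠂⠿⠿⠀⠀⠀⠀
⠀⠀⠀⠿⠿⠿⠿⠂⠿⠿⠀⠀⠀⠀
⠀⠀⠀⠂⠂⠂⠂⣾⠿⠿⠀⠀⠀⠀
⠀⠀⠀⠂⠂⠂⠂⠂⠿⠿⠀⠀⠀⠀
⠀⠀⠀⠂⠂⠂⠂⠂⠂⠂⠀⠀⠀⠀
⠀⠿⠂⠂⠂⠛⠂⠿⠀⠀⠀⠀⠀⠀
⠀⠿⠿⠿⠿⠂⠿⠿⠀⠀⠀⠀⠀⠀
⠀⠿⠿⠂⠂⠂⠂⠂⠀⠀⠀⠀⠀⠀
⠀⠿⠿⠂⠂⠶⠂⠂⠀⠀⠀⠀⠀⠀

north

⠀⠀⠀⠀⠀⠀⠀⠀⠀⠀⠀⠀⠀⠀
⠀⠀⠀⠀⠀⠀⠀⠀⠀⠀⠀⠀⠀⠀
⠀⠀⠀⠀⠀⠀⠀⠀⠀⠀⠀⠀⠀⠀
⠀⠀⠀⠀⠀⠀⠀⠀⠀⠀⠀⠀⠀⠀
⠀⠀⠀⠀⠀⠀⠀⠀⠀⠀⠀⠀⠀⠀
⠀⠀⠀⠀⠀⠿⠿⠂⠿⠿⠀⠀⠀⠀
⠀⠀⠀⠿⠿⠿⠿⠂⠿⠿⠀⠀⠀⠀
⠀⠀⠀⠿⠿⠿⠿⣾⠿⠿⠀⠀⠀⠀
⠀⠀⠀⠂⠂⠂⠂⠂⠿⠿⠀⠀⠀⠀
⠀⠀⠀⠂⠂⠂⠂⠂⠿⠿⠀⠀⠀⠀
⠀⠀⠀⠂⠂⠂⠂⠂⠂⠂⠀⠀⠀⠀
⠀⠿⠂⠂⠂⠛⠂⠿⠀⠀⠀⠀⠀⠀
⠀⠿⠿⠿⠿⠂⠿⠿⠀⠀⠀⠀⠀⠀
⠀⠿⠿⠂⠂⠂⠂⠂⠀⠀⠀⠀⠀⠀

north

⠀⠀⠀⠀⠀⠀⠀⠀⠀⠀⠀⠀⠀⠀
⠀⠀⠀⠀⠀⠀⠀⠀⠀⠀⠀⠀⠀⠀
⠀⠀⠀⠀⠀⠀⠀⠀⠀⠀⠀⠀⠀⠀
⠀⠀⠀⠀⠀⠀⠀⠀⠀⠀⠀⠀⠀⠀
⠀⠀⠀⠀⠀⠀⠀⠀⠀⠀⠀⠀⠀⠀
⠀⠀⠀⠀⠀⠿⠂⠛⠂⠿⠀⠀⠀⠀
⠀⠀⠀⠀⠀⠿⠿⠂⠿⠿⠀⠀⠀⠀
⠀⠀⠀⠿⠿⠿⠿⣾⠿⠿⠀⠀⠀⠀
⠀⠀⠀⠿⠿⠿⠿⠂⠿⠿⠀⠀⠀⠀
⠀⠀⠀⠂⠂⠂⠂⠂⠿⠿⠀⠀⠀⠀
⠀⠀⠀⠂⠂⠂⠂⠂⠿⠿⠀⠀⠀⠀
⠀⠀⠀⠂⠂⠂⠂⠂⠂⠂⠀⠀⠀⠀
⠀⠿⠂⠂⠂⠛⠂⠿⠀⠀⠀⠀⠀⠀
⠀⠿⠿⠿⠿⠂⠿⠿⠀⠀⠀⠀⠀⠀

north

⠀⠀⠀⠀⠀⠀⠀⠀⠀⠀⠀⠀⠀⠀
⠀⠀⠀⠀⠀⠀⠀⠀⠀⠀⠀⠀⠀⠀
⠀⠀⠀⠀⠀⠀⠀⠀⠀⠀⠀⠀⠀⠀
⠀⠀⠀⠀⠀⠀⠀⠀⠀⠀⠀⠀⠀⠀
⠀⠀⠀⠀⠀⠀⠀⠀⠀⠀⠀⠀⠀⠀
⠀⠀⠀⠀⠀⠿⠂⠂⠂⠿⠀⠀⠀⠀
⠀⠀⠀⠀⠀⠿⠂⠛⠂⠿⠀⠀⠀⠀
⠀⠀⠀⠀⠀⠿⠿⣾⠿⠿⠀⠀⠀⠀
⠀⠀⠀⠿⠿⠿⠿⠂⠿⠿⠀⠀⠀⠀
⠀⠀⠀⠿⠿⠿⠿⠂⠿⠿⠀⠀⠀⠀
⠀⠀⠀⠂⠂⠂⠂⠂⠿⠿⠀⠀⠀⠀
⠀⠀⠀⠂⠂⠂⠂⠂⠿⠿⠀⠀⠀⠀
⠀⠀⠀⠂⠂⠂⠂⠂⠂⠂⠀⠀⠀⠀
⠀⠿⠂⠂⠂⠛⠂⠿⠀⠀⠀⠀⠀⠀

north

⠀⠀⠀⠀⠀⠀⠀⠀⠀⠀⠀⠀⠀⠀
⠀⠀⠀⠀⠀⠀⠀⠀⠀⠀⠀⠀⠀⠀
⠀⠀⠀⠀⠀⠀⠀⠀⠀⠀⠀⠀⠀⠀
⠀⠀⠀⠀⠀⠀⠀⠀⠀⠀⠀⠀⠀⠀
⠀⠀⠀⠀⠀⠀⠀⠀⠀⠀⠀⠀⠀⠀
⠀⠀⠀⠀⠀⠿⠂⠶⠂⠿⠀⠀⠀⠀
⠀⠀⠀⠀⠀⠿⠂⠂⠂⠿⠀⠀⠀⠀
⠀⠀⠀⠀⠀⠿⠂⣾⠂⠿⠀⠀⠀⠀
⠀⠀⠀⠀⠀⠿⠿⠂⠿⠿⠀⠀⠀⠀
⠀⠀⠀⠿⠿⠿⠿⠂⠿⠿⠀⠀⠀⠀
⠀⠀⠀⠿⠿⠿⠿⠂⠿⠿⠀⠀⠀⠀
⠀⠀⠀⠂⠂⠂⠂⠂⠿⠿⠀⠀⠀⠀
⠀⠀⠀⠂⠂⠂⠂⠂⠿⠿⠀⠀⠀⠀
⠀⠀⠀⠂⠂⠂⠂⠂⠂⠂⠀⠀⠀⠀

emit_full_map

⠀⠀⠀⠀⠿⠂⠶⠂⠿
⠀⠀⠀⠀⠿⠂⠂⠂⠿
⠀⠀⠀⠀⠿⠂⣾⠂⠿
⠀⠀⠀⠀⠿⠿⠂⠿⠿
⠀⠀⠿⠿⠿⠿⠂⠿⠿
⠀⠀⠿⠿⠿⠿⠂⠿⠿
⠀⠀⠂⠂⠂⠂⠂⠿⠿
⠀⠀⠂⠂⠂⠂⠂⠿⠿
⠀⠀⠂⠂⠂⠂⠂⠂⠂
⠿⠂⠂⠂⠛⠂⠿⠀⠀
⠿⠿⠿⠿⠂⠿⠿⠀⠀
⠿⠿⠂⠂⠂⠂⠂⠀⠀
⠿⠿⠂⠂⠶⠂⠂⠀⠀
⠂⠂⠂⠂⠂⠂⠂⠀⠀

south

⠀⠀⠀⠀⠀⠀⠀⠀⠀⠀⠀⠀⠀⠀
⠀⠀⠀⠀⠀⠀⠀⠀⠀⠀⠀⠀⠀⠀
⠀⠀⠀⠀⠀⠀⠀⠀⠀⠀⠀⠀⠀⠀
⠀⠀⠀⠀⠀⠀⠀⠀⠀⠀⠀⠀⠀⠀
⠀⠀⠀⠀⠀⠿⠂⠶⠂⠿⠀⠀⠀⠀
⠀⠀⠀⠀⠀⠿⠂⠂⠂⠿⠀⠀⠀⠀
⠀⠀⠀⠀⠀⠿⠂⠛⠂⠿⠀⠀⠀⠀
⠀⠀⠀⠀⠀⠿⠿⣾⠿⠿⠀⠀⠀⠀
⠀⠀⠀⠿⠿⠿⠿⠂⠿⠿⠀⠀⠀⠀
⠀⠀⠀⠿⠿⠿⠿⠂⠿⠿⠀⠀⠀⠀
⠀⠀⠀⠂⠂⠂⠂⠂⠿⠿⠀⠀⠀⠀
⠀⠀⠀⠂⠂⠂⠂⠂⠿⠿⠀⠀⠀⠀
⠀⠀⠀⠂⠂⠂⠂⠂⠂⠂⠀⠀⠀⠀
⠀⠿⠂⠂⠂⠛⠂⠿⠀⠀⠀⠀⠀⠀

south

⠀⠀⠀⠀⠀⠀⠀⠀⠀⠀⠀⠀⠀⠀
⠀⠀⠀⠀⠀⠀⠀⠀⠀⠀⠀⠀⠀⠀
⠀⠀⠀⠀⠀⠀⠀⠀⠀⠀⠀⠀⠀⠀
⠀⠀⠀⠀⠀⠿⠂⠶⠂⠿⠀⠀⠀⠀
⠀⠀⠀⠀⠀⠿⠂⠂⠂⠿⠀⠀⠀⠀
⠀⠀⠀⠀⠀⠿⠂⠛⠂⠿⠀⠀⠀⠀
⠀⠀⠀⠀⠀⠿⠿⠂⠿⠿⠀⠀⠀⠀
⠀⠀⠀⠿⠿⠿⠿⣾⠿⠿⠀⠀⠀⠀
⠀⠀⠀⠿⠿⠿⠿⠂⠿⠿⠀⠀⠀⠀
⠀⠀⠀⠂⠂⠂⠂⠂⠿⠿⠀⠀⠀⠀
⠀⠀⠀⠂⠂⠂⠂⠂⠿⠿⠀⠀⠀⠀
⠀⠀⠀⠂⠂⠂⠂⠂⠂⠂⠀⠀⠀⠀
⠀⠿⠂⠂⠂⠛⠂⠿⠀⠀⠀⠀⠀⠀
⠀⠿⠿⠿⠿⠂⠿⠿⠀⠀⠀⠀⠀⠀

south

⠀⠀⠀⠀⠀⠀⠀⠀⠀⠀⠀⠀⠀⠀
⠀⠀⠀⠀⠀⠀⠀⠀⠀⠀⠀⠀⠀⠀
⠀⠀⠀⠀⠀⠿⠂⠶⠂⠿⠀⠀⠀⠀
⠀⠀⠀⠀⠀⠿⠂⠂⠂⠿⠀⠀⠀⠀
⠀⠀⠀⠀⠀⠿⠂⠛⠂⠿⠀⠀⠀⠀
⠀⠀⠀⠀⠀⠿⠿⠂⠿⠿⠀⠀⠀⠀
⠀⠀⠀⠿⠿⠿⠿⠂⠿⠿⠀⠀⠀⠀
⠀⠀⠀⠿⠿⠿⠿⣾⠿⠿⠀⠀⠀⠀
⠀⠀⠀⠂⠂⠂⠂⠂⠿⠿⠀⠀⠀⠀
⠀⠀⠀⠂⠂⠂⠂⠂⠿⠿⠀⠀⠀⠀
⠀⠀⠀⠂⠂⠂⠂⠂⠂⠂⠀⠀⠀⠀
⠀⠿⠂⠂⠂⠛⠂⠿⠀⠀⠀⠀⠀⠀
⠀⠿⠿⠿⠿⠂⠿⠿⠀⠀⠀⠀⠀⠀
⠀⠿⠿⠂⠂⠂⠂⠂⠀⠀⠀⠀⠀⠀

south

⠀⠀⠀⠀⠀⠀⠀⠀⠀⠀⠀⠀⠀⠀
⠀⠀⠀⠀⠀⠿⠂⠶⠂⠿⠀⠀⠀⠀
⠀⠀⠀⠀⠀⠿⠂⠂⠂⠿⠀⠀⠀⠀
⠀⠀⠀⠀⠀⠿⠂⠛⠂⠿⠀⠀⠀⠀
⠀⠀⠀⠀⠀⠿⠿⠂⠿⠿⠀⠀⠀⠀
⠀⠀⠀⠿⠿⠿⠿⠂⠿⠿⠀⠀⠀⠀
⠀⠀⠀⠿⠿⠿⠿⠂⠿⠿⠀⠀⠀⠀
⠀⠀⠀⠂⠂⠂⠂⣾⠿⠿⠀⠀⠀⠀
⠀⠀⠀⠂⠂⠂⠂⠂⠿⠿⠀⠀⠀⠀
⠀⠀⠀⠂⠂⠂⠂⠂⠂⠂⠀⠀⠀⠀
⠀⠿⠂⠂⠂⠛⠂⠿⠀⠀⠀⠀⠀⠀
⠀⠿⠿⠿⠿⠂⠿⠿⠀⠀⠀⠀⠀⠀
⠀⠿⠿⠂⠂⠂⠂⠂⠀⠀⠀⠀⠀⠀
⠀⠿⠿⠂⠂⠶⠂⠂⠀⠀⠀⠀⠀⠀

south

⠀⠀⠀⠀⠀⠿⠂⠶⠂⠿⠀⠀⠀⠀
⠀⠀⠀⠀⠀⠿⠂⠂⠂⠿⠀⠀⠀⠀
⠀⠀⠀⠀⠀⠿⠂⠛⠂⠿⠀⠀⠀⠀
⠀⠀⠀⠀⠀⠿⠿⠂⠿⠿⠀⠀⠀⠀
⠀⠀⠀⠿⠿⠿⠿⠂⠿⠿⠀⠀⠀⠀
⠀⠀⠀⠿⠿⠿⠿⠂⠿⠿⠀⠀⠀⠀
⠀⠀⠀⠂⠂⠂⠂⠂⠿⠿⠀⠀⠀⠀
⠀⠀⠀⠂⠂⠂⠂⣾⠿⠿⠀⠀⠀⠀
⠀⠀⠀⠂⠂⠂⠂⠂⠂⠂⠀⠀⠀⠀
⠀⠿⠂⠂⠂⠛⠂⠿⠿⠿⠀⠀⠀⠀
⠀⠿⠿⠿⠿⠂⠿⠿⠀⠀⠀⠀⠀⠀
⠀⠿⠿⠂⠂⠂⠂⠂⠀⠀⠀⠀⠀⠀
⠀⠿⠿⠂⠂⠶⠂⠂⠀⠀⠀⠀⠀⠀
⠀⠂⠂⠂⠂⠂⠂⠂⠀⠀⠀⠀⠀⠀

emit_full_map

⠀⠀⠀⠀⠿⠂⠶⠂⠿
⠀⠀⠀⠀⠿⠂⠂⠂⠿
⠀⠀⠀⠀⠿⠂⠛⠂⠿
⠀⠀⠀⠀⠿⠿⠂⠿⠿
⠀⠀⠿⠿⠿⠿⠂⠿⠿
⠀⠀⠿⠿⠿⠿⠂⠿⠿
⠀⠀⠂⠂⠂⠂⠂⠿⠿
⠀⠀⠂⠂⠂⠂⣾⠿⠿
⠀⠀⠂⠂⠂⠂⠂⠂⠂
⠿⠂⠂⠂⠛⠂⠿⠿⠿
⠿⠿⠿⠿⠂⠿⠿⠀⠀
⠿⠿⠂⠂⠂⠂⠂⠀⠀
⠿⠿⠂⠂⠶⠂⠂⠀⠀
⠂⠂⠂⠂⠂⠂⠂⠀⠀
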